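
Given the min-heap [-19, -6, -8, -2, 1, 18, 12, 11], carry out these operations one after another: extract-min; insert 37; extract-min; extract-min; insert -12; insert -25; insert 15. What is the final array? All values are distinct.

extract-min → returns -19:
  remove root -19; move last element 11 to root → [11, -6, -8, -2, 1, 18, 12]
  11 vs smaller child -8 at index 2, swap → [-8, -6, 11, -2, 1, 18, 12]
insert 37:
  append 37 at index 7 → [-8, -6, 11, -2, 1, 18, 12, 37] (no swap needed)
extract-min → returns -8:
  remove root -8; move last element 37 to root → [37, -6, 11, -2, 1, 18, 12]
  37 vs smaller child -6 at index 1, swap → [-6, 37, 11, -2, 1, 18, 12]
  37 vs smaller child -2 at index 3, swap → [-6, -2, 11, 37, 1, 18, 12]
extract-min → returns -6:
  remove root -6; move last element 12 to root → [12, -2, 11, 37, 1, 18]
  12 vs smaller child -2 at index 1, swap → [-2, 12, 11, 37, 1, 18]
  12 vs smaller child 1 at index 4, swap → [-2, 1, 11, 37, 12, 18]
insert -12:
  append -12 at index 6 → [-2, 1, 11, 37, 12, 18, -12]
  -12 < parent 11 at index 2, swap → [-2, 1, -12, 37, 12, 18, 11]
  -12 < parent -2 at index 0, swap → [-12, 1, -2, 37, 12, 18, 11]
insert -25:
  append -25 at index 7 → [-12, 1, -2, 37, 12, 18, 11, -25]
  -25 < parent 37 at index 3, swap → [-12, 1, -2, -25, 12, 18, 11, 37]
  -25 < parent 1 at index 1, swap → [-12, -25, -2, 1, 12, 18, 11, 37]
  -25 < parent -12 at index 0, swap → [-25, -12, -2, 1, 12, 18, 11, 37]
insert 15:
  append 15 at index 8 → [-25, -12, -2, 1, 12, 18, 11, 37, 15] (no swap needed)

[-25, -12, -2, 1, 12, 18, 11, 37, 15]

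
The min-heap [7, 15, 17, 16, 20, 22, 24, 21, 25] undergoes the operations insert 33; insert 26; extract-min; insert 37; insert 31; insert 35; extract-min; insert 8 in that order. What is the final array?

[8, 20, 16, 21, 33, 17, 24, 26, 25, 35, 37, 31, 22]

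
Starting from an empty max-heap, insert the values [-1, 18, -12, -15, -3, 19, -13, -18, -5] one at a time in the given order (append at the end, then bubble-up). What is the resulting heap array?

Insert -1:
  append -1 at index 0 → [-1] (no swap needed)
Insert 18:
  append 18 at index 1 → [-1, 18]
  18 > parent -1 at index 0, swap → [18, -1]
Insert -12:
  append -12 at index 2 → [18, -1, -12] (no swap needed)
Insert -15:
  append -15 at index 3 → [18, -1, -12, -15] (no swap needed)
Insert -3:
  append -3 at index 4 → [18, -1, -12, -15, -3] (no swap needed)
Insert 19:
  append 19 at index 5 → [18, -1, -12, -15, -3, 19]
  19 > parent -12 at index 2, swap → [18, -1, 19, -15, -3, -12]
  19 > parent 18 at index 0, swap → [19, -1, 18, -15, -3, -12]
Insert -13:
  append -13 at index 6 → [19, -1, 18, -15, -3, -12, -13] (no swap needed)
Insert -18:
  append -18 at index 7 → [19, -1, 18, -15, -3, -12, -13, -18] (no swap needed)
Insert -5:
  append -5 at index 8 → [19, -1, 18, -15, -3, -12, -13, -18, -5]
  -5 > parent -15 at index 3, swap → [19, -1, 18, -5, -3, -12, -13, -18, -15]

[19, -1, 18, -5, -3, -12, -13, -18, -15]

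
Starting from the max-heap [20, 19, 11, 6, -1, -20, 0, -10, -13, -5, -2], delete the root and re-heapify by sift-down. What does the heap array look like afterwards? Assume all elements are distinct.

[19, 6, 11, -2, -1, -20, 0, -10, -13, -5]

remove root 20; move last element -2 to root → [-2, 19, 11, 6, -1, -20, 0, -10, -13, -5]
-2 vs larger child 19 at index 1, swap → [19, -2, 11, 6, -1, -20, 0, -10, -13, -5]
-2 vs larger child 6 at index 3, swap → [19, 6, 11, -2, -1, -20, 0, -10, -13, -5]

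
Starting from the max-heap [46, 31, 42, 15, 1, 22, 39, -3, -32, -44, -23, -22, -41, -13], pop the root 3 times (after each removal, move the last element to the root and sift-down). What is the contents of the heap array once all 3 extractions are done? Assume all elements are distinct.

[31, 15, 22, -3, 1, -22, -13, -41, -32, -44, -23]

extract-max #1 returns 46:
  remove root 46; move last element -13 to root → [-13, 31, 42, 15, 1, 22, 39, -3, -32, -44, -23, -22, -41]
  -13 vs larger child 42 at index 2, swap → [42, 31, -13, 15, 1, 22, 39, -3, -32, -44, -23, -22, -41]
  -13 vs larger child 39 at index 6, swap → [42, 31, 39, 15, 1, 22, -13, -3, -32, -44, -23, -22, -41]
extract-max #2 returns 42:
  remove root 42; move last element -41 to root → [-41, 31, 39, 15, 1, 22, -13, -3, -32, -44, -23, -22]
  -41 vs larger child 39 at index 2, swap → [39, 31, -41, 15, 1, 22, -13, -3, -32, -44, -23, -22]
  -41 vs larger child 22 at index 5, swap → [39, 31, 22, 15, 1, -41, -13, -3, -32, -44, -23, -22]
  -41 vs only child -22 at index 11, swap → [39, 31, 22, 15, 1, -22, -13, -3, -32, -44, -23, -41]
extract-max #3 returns 39:
  remove root 39; move last element -41 to root → [-41, 31, 22, 15, 1, -22, -13, -3, -32, -44, -23]
  -41 vs larger child 31 at index 1, swap → [31, -41, 22, 15, 1, -22, -13, -3, -32, -44, -23]
  -41 vs larger child 15 at index 3, swap → [31, 15, 22, -41, 1, -22, -13, -3, -32, -44, -23]
  -41 vs larger child -3 at index 7, swap → [31, 15, 22, -3, 1, -22, -13, -41, -32, -44, -23]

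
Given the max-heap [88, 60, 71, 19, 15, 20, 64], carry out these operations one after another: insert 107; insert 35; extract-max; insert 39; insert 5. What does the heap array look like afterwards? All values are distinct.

insert 107:
  append 107 at index 7 → [88, 60, 71, 19, 15, 20, 64, 107]
  107 > parent 19 at index 3, swap → [88, 60, 71, 107, 15, 20, 64, 19]
  107 > parent 60 at index 1, swap → [88, 107, 71, 60, 15, 20, 64, 19]
  107 > parent 88 at index 0, swap → [107, 88, 71, 60, 15, 20, 64, 19]
insert 35:
  append 35 at index 8 → [107, 88, 71, 60, 15, 20, 64, 19, 35] (no swap needed)
extract-max → returns 107:
  remove root 107; move last element 35 to root → [35, 88, 71, 60, 15, 20, 64, 19]
  35 vs larger child 88 at index 1, swap → [88, 35, 71, 60, 15, 20, 64, 19]
  35 vs larger child 60 at index 3, swap → [88, 60, 71, 35, 15, 20, 64, 19]
insert 39:
  append 39 at index 8 → [88, 60, 71, 35, 15, 20, 64, 19, 39]
  39 > parent 35 at index 3, swap → [88, 60, 71, 39, 15, 20, 64, 19, 35]
insert 5:
  append 5 at index 9 → [88, 60, 71, 39, 15, 20, 64, 19, 35, 5] (no swap needed)

[88, 60, 71, 39, 15, 20, 64, 19, 35, 5]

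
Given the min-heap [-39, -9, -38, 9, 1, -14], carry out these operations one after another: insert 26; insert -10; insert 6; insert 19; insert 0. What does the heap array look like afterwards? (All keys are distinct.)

[-39, -10, -38, -9, 0, -14, 26, 9, 6, 19, 1]

insert 26:
  append 26 at index 6 → [-39, -9, -38, 9, 1, -14, 26] (no swap needed)
insert -10:
  append -10 at index 7 → [-39, -9, -38, 9, 1, -14, 26, -10]
  -10 < parent 9 at index 3, swap → [-39, -9, -38, -10, 1, -14, 26, 9]
  -10 < parent -9 at index 1, swap → [-39, -10, -38, -9, 1, -14, 26, 9]
insert 6:
  append 6 at index 8 → [-39, -10, -38, -9, 1, -14, 26, 9, 6] (no swap needed)
insert 19:
  append 19 at index 9 → [-39, -10, -38, -9, 1, -14, 26, 9, 6, 19] (no swap needed)
insert 0:
  append 0 at index 10 → [-39, -10, -38, -9, 1, -14, 26, 9, 6, 19, 0]
  0 < parent 1 at index 4, swap → [-39, -10, -38, -9, 0, -14, 26, 9, 6, 19, 1]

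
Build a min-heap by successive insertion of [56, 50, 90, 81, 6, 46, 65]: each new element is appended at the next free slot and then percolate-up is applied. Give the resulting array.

[6, 50, 46, 81, 56, 90, 65]

Insert 56:
  append 56 at index 0 → [56] (no swap needed)
Insert 50:
  append 50 at index 1 → [56, 50]
  50 < parent 56 at index 0, swap → [50, 56]
Insert 90:
  append 90 at index 2 → [50, 56, 90] (no swap needed)
Insert 81:
  append 81 at index 3 → [50, 56, 90, 81] (no swap needed)
Insert 6:
  append 6 at index 4 → [50, 56, 90, 81, 6]
  6 < parent 56 at index 1, swap → [50, 6, 90, 81, 56]
  6 < parent 50 at index 0, swap → [6, 50, 90, 81, 56]
Insert 46:
  append 46 at index 5 → [6, 50, 90, 81, 56, 46]
  46 < parent 90 at index 2, swap → [6, 50, 46, 81, 56, 90]
Insert 65:
  append 65 at index 6 → [6, 50, 46, 81, 56, 90, 65] (no swap needed)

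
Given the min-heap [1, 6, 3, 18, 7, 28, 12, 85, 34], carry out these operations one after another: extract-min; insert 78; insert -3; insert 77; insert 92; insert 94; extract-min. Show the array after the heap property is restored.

[3, 6, 12, 18, 7, 28, 34, 85, 78, 94, 77, 92]

extract-min → returns 1:
  remove root 1; move last element 34 to root → [34, 6, 3, 18, 7, 28, 12, 85]
  34 vs smaller child 3 at index 2, swap → [3, 6, 34, 18, 7, 28, 12, 85]
  34 vs smaller child 12 at index 6, swap → [3, 6, 12, 18, 7, 28, 34, 85]
insert 78:
  append 78 at index 8 → [3, 6, 12, 18, 7, 28, 34, 85, 78] (no swap needed)
insert -3:
  append -3 at index 9 → [3, 6, 12, 18, 7, 28, 34, 85, 78, -3]
  -3 < parent 7 at index 4, swap → [3, 6, 12, 18, -3, 28, 34, 85, 78, 7]
  -3 < parent 6 at index 1, swap → [3, -3, 12, 18, 6, 28, 34, 85, 78, 7]
  -3 < parent 3 at index 0, swap → [-3, 3, 12, 18, 6, 28, 34, 85, 78, 7]
insert 77:
  append 77 at index 10 → [-3, 3, 12, 18, 6, 28, 34, 85, 78, 7, 77] (no swap needed)
insert 92:
  append 92 at index 11 → [-3, 3, 12, 18, 6, 28, 34, 85, 78, 7, 77, 92] (no swap needed)
insert 94:
  append 94 at index 12 → [-3, 3, 12, 18, 6, 28, 34, 85, 78, 7, 77, 92, 94] (no swap needed)
extract-min → returns -3:
  remove root -3; move last element 94 to root → [94, 3, 12, 18, 6, 28, 34, 85, 78, 7, 77, 92]
  94 vs smaller child 3 at index 1, swap → [3, 94, 12, 18, 6, 28, 34, 85, 78, 7, 77, 92]
  94 vs smaller child 6 at index 4, swap → [3, 6, 12, 18, 94, 28, 34, 85, 78, 7, 77, 92]
  94 vs smaller child 7 at index 9, swap → [3, 6, 12, 18, 7, 28, 34, 85, 78, 94, 77, 92]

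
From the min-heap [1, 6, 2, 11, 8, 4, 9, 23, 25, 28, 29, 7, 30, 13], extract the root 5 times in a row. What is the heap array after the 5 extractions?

extract-min #1 returns 1:
  remove root 1; move last element 13 to root → [13, 6, 2, 11, 8, 4, 9, 23, 25, 28, 29, 7, 30]
  13 vs smaller child 2 at index 2, swap → [2, 6, 13, 11, 8, 4, 9, 23, 25, 28, 29, 7, 30]
  13 vs smaller child 4 at index 5, swap → [2, 6, 4, 11, 8, 13, 9, 23, 25, 28, 29, 7, 30]
  13 vs smaller child 7 at index 11, swap → [2, 6, 4, 11, 8, 7, 9, 23, 25, 28, 29, 13, 30]
extract-min #2 returns 2:
  remove root 2; move last element 30 to root → [30, 6, 4, 11, 8, 7, 9, 23, 25, 28, 29, 13]
  30 vs smaller child 4 at index 2, swap → [4, 6, 30, 11, 8, 7, 9, 23, 25, 28, 29, 13]
  30 vs smaller child 7 at index 5, swap → [4, 6, 7, 11, 8, 30, 9, 23, 25, 28, 29, 13]
  30 vs only child 13 at index 11, swap → [4, 6, 7, 11, 8, 13, 9, 23, 25, 28, 29, 30]
extract-min #3 returns 4:
  remove root 4; move last element 30 to root → [30, 6, 7, 11, 8, 13, 9, 23, 25, 28, 29]
  30 vs smaller child 6 at index 1, swap → [6, 30, 7, 11, 8, 13, 9, 23, 25, 28, 29]
  30 vs smaller child 8 at index 4, swap → [6, 8, 7, 11, 30, 13, 9, 23, 25, 28, 29]
  30 vs smaller child 28 at index 9, swap → [6, 8, 7, 11, 28, 13, 9, 23, 25, 30, 29]
extract-min #4 returns 6:
  remove root 6; move last element 29 to root → [29, 8, 7, 11, 28, 13, 9, 23, 25, 30]
  29 vs smaller child 7 at index 2, swap → [7, 8, 29, 11, 28, 13, 9, 23, 25, 30]
  29 vs smaller child 9 at index 6, swap → [7, 8, 9, 11, 28, 13, 29, 23, 25, 30]
extract-min #5 returns 7:
  remove root 7; move last element 30 to root → [30, 8, 9, 11, 28, 13, 29, 23, 25]
  30 vs smaller child 8 at index 1, swap → [8, 30, 9, 11, 28, 13, 29, 23, 25]
  30 vs smaller child 11 at index 3, swap → [8, 11, 9, 30, 28, 13, 29, 23, 25]
  30 vs smaller child 23 at index 7, swap → [8, 11, 9, 23, 28, 13, 29, 30, 25]

[8, 11, 9, 23, 28, 13, 29, 30, 25]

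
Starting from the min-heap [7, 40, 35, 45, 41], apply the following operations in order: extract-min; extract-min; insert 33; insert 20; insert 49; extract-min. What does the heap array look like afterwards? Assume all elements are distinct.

extract-min → returns 7:
  remove root 7; move last element 41 to root → [41, 40, 35, 45]
  41 vs smaller child 35 at index 2, swap → [35, 40, 41, 45]
extract-min → returns 35:
  remove root 35; move last element 45 to root → [45, 40, 41]
  45 vs smaller child 40 at index 1, swap → [40, 45, 41]
insert 33:
  append 33 at index 3 → [40, 45, 41, 33]
  33 < parent 45 at index 1, swap → [40, 33, 41, 45]
  33 < parent 40 at index 0, swap → [33, 40, 41, 45]
insert 20:
  append 20 at index 4 → [33, 40, 41, 45, 20]
  20 < parent 40 at index 1, swap → [33, 20, 41, 45, 40]
  20 < parent 33 at index 0, swap → [20, 33, 41, 45, 40]
insert 49:
  append 49 at index 5 → [20, 33, 41, 45, 40, 49] (no swap needed)
extract-min → returns 20:
  remove root 20; move last element 49 to root → [49, 33, 41, 45, 40]
  49 vs smaller child 33 at index 1, swap → [33, 49, 41, 45, 40]
  49 vs smaller child 40 at index 4, swap → [33, 40, 41, 45, 49]

[33, 40, 41, 45, 49]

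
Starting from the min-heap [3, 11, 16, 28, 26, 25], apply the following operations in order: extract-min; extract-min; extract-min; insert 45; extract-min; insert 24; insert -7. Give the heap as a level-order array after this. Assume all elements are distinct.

[-7, 24, 45, 28, 26]

extract-min → returns 3:
  remove root 3; move last element 25 to root → [25, 11, 16, 28, 26]
  25 vs smaller child 11 at index 1, swap → [11, 25, 16, 28, 26]
extract-min → returns 11:
  remove root 11; move last element 26 to root → [26, 25, 16, 28]
  26 vs smaller child 16 at index 2, swap → [16, 25, 26, 28]
extract-min → returns 16:
  remove root 16; move last element 28 to root → [28, 25, 26]
  28 vs smaller child 25 at index 1, swap → [25, 28, 26]
insert 45:
  append 45 at index 3 → [25, 28, 26, 45] (no swap needed)
extract-min → returns 25:
  remove root 25; move last element 45 to root → [45, 28, 26]
  45 vs smaller child 26 at index 2, swap → [26, 28, 45]
insert 24:
  append 24 at index 3 → [26, 28, 45, 24]
  24 < parent 28 at index 1, swap → [26, 24, 45, 28]
  24 < parent 26 at index 0, swap → [24, 26, 45, 28]
insert -7:
  append -7 at index 4 → [24, 26, 45, 28, -7]
  -7 < parent 26 at index 1, swap → [24, -7, 45, 28, 26]
  -7 < parent 24 at index 0, swap → [-7, 24, 45, 28, 26]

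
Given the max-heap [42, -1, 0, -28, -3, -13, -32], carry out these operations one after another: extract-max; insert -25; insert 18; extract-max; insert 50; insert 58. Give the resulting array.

[58, 50, -13, 0, -3, -32, -25, -28, -1]

extract-max → returns 42:
  remove root 42; move last element -32 to root → [-32, -1, 0, -28, -3, -13]
  -32 vs larger child 0 at index 2, swap → [0, -1, -32, -28, -3, -13]
  -32 vs only child -13 at index 5, swap → [0, -1, -13, -28, -3, -32]
insert -25:
  append -25 at index 6 → [0, -1, -13, -28, -3, -32, -25] (no swap needed)
insert 18:
  append 18 at index 7 → [0, -1, -13, -28, -3, -32, -25, 18]
  18 > parent -28 at index 3, swap → [0, -1, -13, 18, -3, -32, -25, -28]
  18 > parent -1 at index 1, swap → [0, 18, -13, -1, -3, -32, -25, -28]
  18 > parent 0 at index 0, swap → [18, 0, -13, -1, -3, -32, -25, -28]
extract-max → returns 18:
  remove root 18; move last element -28 to root → [-28, 0, -13, -1, -3, -32, -25]
  -28 vs larger child 0 at index 1, swap → [0, -28, -13, -1, -3, -32, -25]
  -28 vs larger child -1 at index 3, swap → [0, -1, -13, -28, -3, -32, -25]
insert 50:
  append 50 at index 7 → [0, -1, -13, -28, -3, -32, -25, 50]
  50 > parent -28 at index 3, swap → [0, -1, -13, 50, -3, -32, -25, -28]
  50 > parent -1 at index 1, swap → [0, 50, -13, -1, -3, -32, -25, -28]
  50 > parent 0 at index 0, swap → [50, 0, -13, -1, -3, -32, -25, -28]
insert 58:
  append 58 at index 8 → [50, 0, -13, -1, -3, -32, -25, -28, 58]
  58 > parent -1 at index 3, swap → [50, 0, -13, 58, -3, -32, -25, -28, -1]
  58 > parent 0 at index 1, swap → [50, 58, -13, 0, -3, -32, -25, -28, -1]
  58 > parent 50 at index 0, swap → [58, 50, -13, 0, -3, -32, -25, -28, -1]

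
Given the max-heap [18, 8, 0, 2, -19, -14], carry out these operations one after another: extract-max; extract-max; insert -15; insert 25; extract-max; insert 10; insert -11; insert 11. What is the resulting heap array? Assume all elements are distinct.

extract-max → returns 18:
  remove root 18; move last element -14 to root → [-14, 8, 0, 2, -19]
  -14 vs larger child 8 at index 1, swap → [8, -14, 0, 2, -19]
  -14 vs larger child 2 at index 3, swap → [8, 2, 0, -14, -19]
extract-max → returns 8:
  remove root 8; move last element -19 to root → [-19, 2, 0, -14]
  -19 vs larger child 2 at index 1, swap → [2, -19, 0, -14]
  -19 vs only child -14 at index 3, swap → [2, -14, 0, -19]
insert -15:
  append -15 at index 4 → [2, -14, 0, -19, -15] (no swap needed)
insert 25:
  append 25 at index 5 → [2, -14, 0, -19, -15, 25]
  25 > parent 0 at index 2, swap → [2, -14, 25, -19, -15, 0]
  25 > parent 2 at index 0, swap → [25, -14, 2, -19, -15, 0]
extract-max → returns 25:
  remove root 25; move last element 0 to root → [0, -14, 2, -19, -15]
  0 vs larger child 2 at index 2, swap → [2, -14, 0, -19, -15]
insert 10:
  append 10 at index 5 → [2, -14, 0, -19, -15, 10]
  10 > parent 0 at index 2, swap → [2, -14, 10, -19, -15, 0]
  10 > parent 2 at index 0, swap → [10, -14, 2, -19, -15, 0]
insert -11:
  append -11 at index 6 → [10, -14, 2, -19, -15, 0, -11] (no swap needed)
insert 11:
  append 11 at index 7 → [10, -14, 2, -19, -15, 0, -11, 11]
  11 > parent -19 at index 3, swap → [10, -14, 2, 11, -15, 0, -11, -19]
  11 > parent -14 at index 1, swap → [10, 11, 2, -14, -15, 0, -11, -19]
  11 > parent 10 at index 0, swap → [11, 10, 2, -14, -15, 0, -11, -19]

[11, 10, 2, -14, -15, 0, -11, -19]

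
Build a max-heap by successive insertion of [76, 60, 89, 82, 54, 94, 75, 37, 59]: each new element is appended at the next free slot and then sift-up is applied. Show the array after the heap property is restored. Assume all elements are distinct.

[94, 82, 89, 60, 54, 76, 75, 37, 59]

Insert 76:
  append 76 at index 0 → [76] (no swap needed)
Insert 60:
  append 60 at index 1 → [76, 60] (no swap needed)
Insert 89:
  append 89 at index 2 → [76, 60, 89]
  89 > parent 76 at index 0, swap → [89, 60, 76]
Insert 82:
  append 82 at index 3 → [89, 60, 76, 82]
  82 > parent 60 at index 1, swap → [89, 82, 76, 60]
Insert 54:
  append 54 at index 4 → [89, 82, 76, 60, 54] (no swap needed)
Insert 94:
  append 94 at index 5 → [89, 82, 76, 60, 54, 94]
  94 > parent 76 at index 2, swap → [89, 82, 94, 60, 54, 76]
  94 > parent 89 at index 0, swap → [94, 82, 89, 60, 54, 76]
Insert 75:
  append 75 at index 6 → [94, 82, 89, 60, 54, 76, 75] (no swap needed)
Insert 37:
  append 37 at index 7 → [94, 82, 89, 60, 54, 76, 75, 37] (no swap needed)
Insert 59:
  append 59 at index 8 → [94, 82, 89, 60, 54, 76, 75, 37, 59] (no swap needed)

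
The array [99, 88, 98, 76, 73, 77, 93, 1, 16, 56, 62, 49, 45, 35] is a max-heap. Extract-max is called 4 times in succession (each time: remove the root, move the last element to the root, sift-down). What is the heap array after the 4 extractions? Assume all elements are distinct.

extract-max #1 returns 99:
  remove root 99; move last element 35 to root → [35, 88, 98, 76, 73, 77, 93, 1, 16, 56, 62, 49, 45]
  35 vs larger child 98 at index 2, swap → [98, 88, 35, 76, 73, 77, 93, 1, 16, 56, 62, 49, 45]
  35 vs larger child 93 at index 6, swap → [98, 88, 93, 76, 73, 77, 35, 1, 16, 56, 62, 49, 45]
extract-max #2 returns 98:
  remove root 98; move last element 45 to root → [45, 88, 93, 76, 73, 77, 35, 1, 16, 56, 62, 49]
  45 vs larger child 93 at index 2, swap → [93, 88, 45, 76, 73, 77, 35, 1, 16, 56, 62, 49]
  45 vs larger child 77 at index 5, swap → [93, 88, 77, 76, 73, 45, 35, 1, 16, 56, 62, 49]
  45 vs only child 49 at index 11, swap → [93, 88, 77, 76, 73, 49, 35, 1, 16, 56, 62, 45]
extract-max #3 returns 93:
  remove root 93; move last element 45 to root → [45, 88, 77, 76, 73, 49, 35, 1, 16, 56, 62]
  45 vs larger child 88 at index 1, swap → [88, 45, 77, 76, 73, 49, 35, 1, 16, 56, 62]
  45 vs larger child 76 at index 3, swap → [88, 76, 77, 45, 73, 49, 35, 1, 16, 56, 62]
extract-max #4 returns 88:
  remove root 88; move last element 62 to root → [62, 76, 77, 45, 73, 49, 35, 1, 16, 56]
  62 vs larger child 77 at index 2, swap → [77, 76, 62, 45, 73, 49, 35, 1, 16, 56]

[77, 76, 62, 45, 73, 49, 35, 1, 16, 56]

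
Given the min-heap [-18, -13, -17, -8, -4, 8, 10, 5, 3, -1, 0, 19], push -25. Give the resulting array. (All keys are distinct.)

append -25 at index 12 → [-18, -13, -17, -8, -4, 8, 10, 5, 3, -1, 0, 19, -25]
-25 < parent 8 at index 5, swap → [-18, -13, -17, -8, -4, -25, 10, 5, 3, -1, 0, 19, 8]
-25 < parent -17 at index 2, swap → [-18, -13, -25, -8, -4, -17, 10, 5, 3, -1, 0, 19, 8]
-25 < parent -18 at index 0, swap → [-25, -13, -18, -8, -4, -17, 10, 5, 3, -1, 0, 19, 8]

[-25, -13, -18, -8, -4, -17, 10, 5, 3, -1, 0, 19, 8]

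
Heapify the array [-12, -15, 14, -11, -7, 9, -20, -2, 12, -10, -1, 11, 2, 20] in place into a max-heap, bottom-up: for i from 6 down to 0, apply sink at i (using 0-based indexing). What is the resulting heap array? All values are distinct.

[20, 12, 14, -2, -1, 11, -12, -15, -11, -10, -7, 9, 2, -20]

sift down from index 6:
  -20 vs only child 20 at index 13, swap → [-12, -15, 14, -11, -7, 9, 20, -2, 12, -10, -1, 11, 2, -20]
sift down from index 5:
  9 vs larger child 11 at index 11, swap → [-12, -15, 14, -11, -7, 11, 20, -2, 12, -10, -1, 9, 2, -20]
sift down from index 4:
  -7 vs larger child -1 at index 10, swap → [-12, -15, 14, -11, -1, 11, 20, -2, 12, -10, -7, 9, 2, -20]
sift down from index 3:
  -11 vs larger child 12 at index 8, swap → [-12, -15, 14, 12, -1, 11, 20, -2, -11, -10, -7, 9, 2, -20]
sift down from index 2:
  14 vs larger child 20 at index 6, swap → [-12, -15, 20, 12, -1, 11, 14, -2, -11, -10, -7, 9, 2, -20]
sift down from index 1:
  -15 vs larger child 12 at index 3, swap → [-12, 12, 20, -15, -1, 11, 14, -2, -11, -10, -7, 9, 2, -20]
  -15 vs larger child -2 at index 7, swap → [-12, 12, 20, -2, -1, 11, 14, -15, -11, -10, -7, 9, 2, -20]
sift down from index 0:
  -12 vs larger child 20 at index 2, swap → [20, 12, -12, -2, -1, 11, 14, -15, -11, -10, -7, 9, 2, -20]
  -12 vs larger child 14 at index 6, swap → [20, 12, 14, -2, -1, 11, -12, -15, -11, -10, -7, 9, 2, -20]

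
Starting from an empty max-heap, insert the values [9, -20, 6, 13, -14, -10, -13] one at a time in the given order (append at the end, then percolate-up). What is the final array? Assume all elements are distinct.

[13, 9, 6, -20, -14, -10, -13]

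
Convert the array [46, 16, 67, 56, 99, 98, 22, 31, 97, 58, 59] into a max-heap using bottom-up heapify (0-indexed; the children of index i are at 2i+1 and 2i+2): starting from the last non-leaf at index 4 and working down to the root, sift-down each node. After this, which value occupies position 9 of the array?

sift down from index 4: already satisfies heap property
sift down from index 3:
  56 vs larger child 97 at index 8, swap → [46, 16, 67, 97, 99, 98, 22, 31, 56, 58, 59]
sift down from index 2:
  67 vs larger child 98 at index 5, swap → [46, 16, 98, 97, 99, 67, 22, 31, 56, 58, 59]
sift down from index 1:
  16 vs larger child 99 at index 4, swap → [46, 99, 98, 97, 16, 67, 22, 31, 56, 58, 59]
  16 vs larger child 59 at index 10, swap → [46, 99, 98, 97, 59, 67, 22, 31, 56, 58, 16]
sift down from index 0:
  46 vs larger child 99 at index 1, swap → [99, 46, 98, 97, 59, 67, 22, 31, 56, 58, 16]
  46 vs larger child 97 at index 3, swap → [99, 97, 98, 46, 59, 67, 22, 31, 56, 58, 16]
  46 vs larger child 56 at index 8, swap → [99, 97, 98, 56, 59, 67, 22, 31, 46, 58, 16]
resulting array: [99, 97, 98, 56, 59, 67, 22, 31, 46, 58, 16]

58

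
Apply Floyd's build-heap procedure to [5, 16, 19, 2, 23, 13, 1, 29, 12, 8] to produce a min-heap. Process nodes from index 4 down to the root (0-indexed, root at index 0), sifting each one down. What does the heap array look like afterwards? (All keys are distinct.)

[1, 2, 5, 12, 8, 13, 19, 29, 16, 23]

sift down from index 4:
  23 vs only child 8 at index 9, swap → [5, 16, 19, 2, 8, 13, 1, 29, 12, 23]
sift down from index 3: already satisfies heap property
sift down from index 2:
  19 vs smaller child 1 at index 6, swap → [5, 16, 1, 2, 8, 13, 19, 29, 12, 23]
sift down from index 1:
  16 vs smaller child 2 at index 3, swap → [5, 2, 1, 16, 8, 13, 19, 29, 12, 23]
  16 vs smaller child 12 at index 8, swap → [5, 2, 1, 12, 8, 13, 19, 29, 16, 23]
sift down from index 0:
  5 vs smaller child 1 at index 2, swap → [1, 2, 5, 12, 8, 13, 19, 29, 16, 23]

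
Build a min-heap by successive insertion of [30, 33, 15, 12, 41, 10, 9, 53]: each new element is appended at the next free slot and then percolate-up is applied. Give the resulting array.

[9, 15, 10, 33, 41, 30, 12, 53]

Insert 30:
  append 30 at index 0 → [30] (no swap needed)
Insert 33:
  append 33 at index 1 → [30, 33] (no swap needed)
Insert 15:
  append 15 at index 2 → [30, 33, 15]
  15 < parent 30 at index 0, swap → [15, 33, 30]
Insert 12:
  append 12 at index 3 → [15, 33, 30, 12]
  12 < parent 33 at index 1, swap → [15, 12, 30, 33]
  12 < parent 15 at index 0, swap → [12, 15, 30, 33]
Insert 41:
  append 41 at index 4 → [12, 15, 30, 33, 41] (no swap needed)
Insert 10:
  append 10 at index 5 → [12, 15, 30, 33, 41, 10]
  10 < parent 30 at index 2, swap → [12, 15, 10, 33, 41, 30]
  10 < parent 12 at index 0, swap → [10, 15, 12, 33, 41, 30]
Insert 9:
  append 9 at index 6 → [10, 15, 12, 33, 41, 30, 9]
  9 < parent 12 at index 2, swap → [10, 15, 9, 33, 41, 30, 12]
  9 < parent 10 at index 0, swap → [9, 15, 10, 33, 41, 30, 12]
Insert 53:
  append 53 at index 7 → [9, 15, 10, 33, 41, 30, 12, 53] (no swap needed)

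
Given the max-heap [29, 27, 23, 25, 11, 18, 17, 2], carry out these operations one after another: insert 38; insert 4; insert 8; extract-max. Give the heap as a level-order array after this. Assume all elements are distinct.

[29, 27, 23, 25, 11, 18, 17, 2, 8, 4]

insert 38:
  append 38 at index 8 → [29, 27, 23, 25, 11, 18, 17, 2, 38]
  38 > parent 25 at index 3, swap → [29, 27, 23, 38, 11, 18, 17, 2, 25]
  38 > parent 27 at index 1, swap → [29, 38, 23, 27, 11, 18, 17, 2, 25]
  38 > parent 29 at index 0, swap → [38, 29, 23, 27, 11, 18, 17, 2, 25]
insert 4:
  append 4 at index 9 → [38, 29, 23, 27, 11, 18, 17, 2, 25, 4] (no swap needed)
insert 8:
  append 8 at index 10 → [38, 29, 23, 27, 11, 18, 17, 2, 25, 4, 8] (no swap needed)
extract-max → returns 38:
  remove root 38; move last element 8 to root → [8, 29, 23, 27, 11, 18, 17, 2, 25, 4]
  8 vs larger child 29 at index 1, swap → [29, 8, 23, 27, 11, 18, 17, 2, 25, 4]
  8 vs larger child 27 at index 3, swap → [29, 27, 23, 8, 11, 18, 17, 2, 25, 4]
  8 vs larger child 25 at index 8, swap → [29, 27, 23, 25, 11, 18, 17, 2, 8, 4]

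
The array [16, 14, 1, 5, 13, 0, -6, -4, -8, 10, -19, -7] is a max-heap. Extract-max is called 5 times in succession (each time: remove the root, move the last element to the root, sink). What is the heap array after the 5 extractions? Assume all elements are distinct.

[1, -4, 0, -8, -7, -19, -6]

extract-max #1 returns 16:
  remove root 16; move last element -7 to root → [-7, 14, 1, 5, 13, 0, -6, -4, -8, 10, -19]
  -7 vs larger child 14 at index 1, swap → [14, -7, 1, 5, 13, 0, -6, -4, -8, 10, -19]
  -7 vs larger child 13 at index 4, swap → [14, 13, 1, 5, -7, 0, -6, -4, -8, 10, -19]
  -7 vs larger child 10 at index 9, swap → [14, 13, 1, 5, 10, 0, -6, -4, -8, -7, -19]
extract-max #2 returns 14:
  remove root 14; move last element -19 to root → [-19, 13, 1, 5, 10, 0, -6, -4, -8, -7]
  -19 vs larger child 13 at index 1, swap → [13, -19, 1, 5, 10, 0, -6, -4, -8, -7]
  -19 vs larger child 10 at index 4, swap → [13, 10, 1, 5, -19, 0, -6, -4, -8, -7]
  -19 vs only child -7 at index 9, swap → [13, 10, 1, 5, -7, 0, -6, -4, -8, -19]
extract-max #3 returns 13:
  remove root 13; move last element -19 to root → [-19, 10, 1, 5, -7, 0, -6, -4, -8]
  -19 vs larger child 10 at index 1, swap → [10, -19, 1, 5, -7, 0, -6, -4, -8]
  -19 vs larger child 5 at index 3, swap → [10, 5, 1, -19, -7, 0, -6, -4, -8]
  -19 vs larger child -4 at index 7, swap → [10, 5, 1, -4, -7, 0, -6, -19, -8]
extract-max #4 returns 10:
  remove root 10; move last element -8 to root → [-8, 5, 1, -4, -7, 0, -6, -19]
  -8 vs larger child 5 at index 1, swap → [5, -8, 1, -4, -7, 0, -6, -19]
  -8 vs larger child -4 at index 3, swap → [5, -4, 1, -8, -7, 0, -6, -19]
extract-max #5 returns 5:
  remove root 5; move last element -19 to root → [-19, -4, 1, -8, -7, 0, -6]
  -19 vs larger child 1 at index 2, swap → [1, -4, -19, -8, -7, 0, -6]
  -19 vs larger child 0 at index 5, swap → [1, -4, 0, -8, -7, -19, -6]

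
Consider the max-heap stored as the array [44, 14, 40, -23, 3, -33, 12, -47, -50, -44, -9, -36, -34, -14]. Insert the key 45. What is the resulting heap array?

[45, 14, 44, -23, 3, -33, 40, -47, -50, -44, -9, -36, -34, -14, 12]

append 45 at index 14 → [44, 14, 40, -23, 3, -33, 12, -47, -50, -44, -9, -36, -34, -14, 45]
45 > parent 12 at index 6, swap → [44, 14, 40, -23, 3, -33, 45, -47, -50, -44, -9, -36, -34, -14, 12]
45 > parent 40 at index 2, swap → [44, 14, 45, -23, 3, -33, 40, -47, -50, -44, -9, -36, -34, -14, 12]
45 > parent 44 at index 0, swap → [45, 14, 44, -23, 3, -33, 40, -47, -50, -44, -9, -36, -34, -14, 12]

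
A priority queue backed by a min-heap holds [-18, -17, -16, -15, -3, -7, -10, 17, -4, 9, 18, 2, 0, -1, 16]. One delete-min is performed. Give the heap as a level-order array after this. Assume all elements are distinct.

[-17, -15, -16, -4, -3, -7, -10, 17, 16, 9, 18, 2, 0, -1]

remove root -18; move last element 16 to root → [16, -17, -16, -15, -3, -7, -10, 17, -4, 9, 18, 2, 0, -1]
16 vs smaller child -17 at index 1, swap → [-17, 16, -16, -15, -3, -7, -10, 17, -4, 9, 18, 2, 0, -1]
16 vs smaller child -15 at index 3, swap → [-17, -15, -16, 16, -3, -7, -10, 17, -4, 9, 18, 2, 0, -1]
16 vs smaller child -4 at index 8, swap → [-17, -15, -16, -4, -3, -7, -10, 17, 16, 9, 18, 2, 0, -1]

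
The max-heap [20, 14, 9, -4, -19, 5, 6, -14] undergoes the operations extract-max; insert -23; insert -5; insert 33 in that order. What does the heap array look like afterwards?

extract-max → returns 20:
  remove root 20; move last element -14 to root → [-14, 14, 9, -4, -19, 5, 6]
  -14 vs larger child 14 at index 1, swap → [14, -14, 9, -4, -19, 5, 6]
  -14 vs larger child -4 at index 3, swap → [14, -4, 9, -14, -19, 5, 6]
insert -23:
  append -23 at index 7 → [14, -4, 9, -14, -19, 5, 6, -23] (no swap needed)
insert -5:
  append -5 at index 8 → [14, -4, 9, -14, -19, 5, 6, -23, -5]
  -5 > parent -14 at index 3, swap → [14, -4, 9, -5, -19, 5, 6, -23, -14]
insert 33:
  append 33 at index 9 → [14, -4, 9, -5, -19, 5, 6, -23, -14, 33]
  33 > parent -19 at index 4, swap → [14, -4, 9, -5, 33, 5, 6, -23, -14, -19]
  33 > parent -4 at index 1, swap → [14, 33, 9, -5, -4, 5, 6, -23, -14, -19]
  33 > parent 14 at index 0, swap → [33, 14, 9, -5, -4, 5, 6, -23, -14, -19]

[33, 14, 9, -5, -4, 5, 6, -23, -14, -19]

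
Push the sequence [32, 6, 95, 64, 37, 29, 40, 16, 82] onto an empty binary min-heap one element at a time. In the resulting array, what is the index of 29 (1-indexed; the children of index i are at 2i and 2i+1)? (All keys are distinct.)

Insert 32:
  append 32 at index 1 → [32] (no swap needed)
Insert 6:
  append 6 at index 2 → [32, 6]
  6 < parent 32 at index 1, swap → [6, 32]
Insert 95:
  append 95 at index 3 → [6, 32, 95] (no swap needed)
Insert 64:
  append 64 at index 4 → [6, 32, 95, 64] (no swap needed)
Insert 37:
  append 37 at index 5 → [6, 32, 95, 64, 37] (no swap needed)
Insert 29:
  append 29 at index 6 → [6, 32, 95, 64, 37, 29]
  29 < parent 95 at index 3, swap → [6, 32, 29, 64, 37, 95]
Insert 40:
  append 40 at index 7 → [6, 32, 29, 64, 37, 95, 40] (no swap needed)
Insert 16:
  append 16 at index 8 → [6, 32, 29, 64, 37, 95, 40, 16]
  16 < parent 64 at index 4, swap → [6, 32, 29, 16, 37, 95, 40, 64]
  16 < parent 32 at index 2, swap → [6, 16, 29, 32, 37, 95, 40, 64]
Insert 82:
  append 82 at index 9 → [6, 16, 29, 32, 37, 95, 40, 64, 82] (no swap needed)
resulting array: [6, 16, 29, 32, 37, 95, 40, 64, 82]

3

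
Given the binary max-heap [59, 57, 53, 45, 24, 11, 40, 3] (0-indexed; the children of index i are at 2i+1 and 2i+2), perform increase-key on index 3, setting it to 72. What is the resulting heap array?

[72, 59, 53, 57, 24, 11, 40, 3]

set index 3 from 45 to 72 → [59, 57, 53, 72, 24, 11, 40, 3]
72 > parent 57 at index 1, swap → [59, 72, 53, 57, 24, 11, 40, 3]
72 > parent 59 at index 0, swap → [72, 59, 53, 57, 24, 11, 40, 3]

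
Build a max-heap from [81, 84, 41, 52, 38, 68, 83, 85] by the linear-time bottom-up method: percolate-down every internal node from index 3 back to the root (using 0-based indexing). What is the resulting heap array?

sift down from index 3:
  52 vs only child 85 at index 7, swap → [81, 84, 41, 85, 38, 68, 83, 52]
sift down from index 2:
  41 vs larger child 83 at index 6, swap → [81, 84, 83, 85, 38, 68, 41, 52]
sift down from index 1:
  84 vs larger child 85 at index 3, swap → [81, 85, 83, 84, 38, 68, 41, 52]
sift down from index 0:
  81 vs larger child 85 at index 1, swap → [85, 81, 83, 84, 38, 68, 41, 52]
  81 vs larger child 84 at index 3, swap → [85, 84, 83, 81, 38, 68, 41, 52]

[85, 84, 83, 81, 38, 68, 41, 52]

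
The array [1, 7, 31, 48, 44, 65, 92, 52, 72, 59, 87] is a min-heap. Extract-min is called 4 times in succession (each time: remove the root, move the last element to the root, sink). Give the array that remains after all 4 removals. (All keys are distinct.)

extract-min #1 returns 1:
  remove root 1; move last element 87 to root → [87, 7, 31, 48, 44, 65, 92, 52, 72, 59]
  87 vs smaller child 7 at index 1, swap → [7, 87, 31, 48, 44, 65, 92, 52, 72, 59]
  87 vs smaller child 44 at index 4, swap → [7, 44, 31, 48, 87, 65, 92, 52, 72, 59]
  87 vs only child 59 at index 9, swap → [7, 44, 31, 48, 59, 65, 92, 52, 72, 87]
extract-min #2 returns 7:
  remove root 7; move last element 87 to root → [87, 44, 31, 48, 59, 65, 92, 52, 72]
  87 vs smaller child 31 at index 2, swap → [31, 44, 87, 48, 59, 65, 92, 52, 72]
  87 vs smaller child 65 at index 5, swap → [31, 44, 65, 48, 59, 87, 92, 52, 72]
extract-min #3 returns 31:
  remove root 31; move last element 72 to root → [72, 44, 65, 48, 59, 87, 92, 52]
  72 vs smaller child 44 at index 1, swap → [44, 72, 65, 48, 59, 87, 92, 52]
  72 vs smaller child 48 at index 3, swap → [44, 48, 65, 72, 59, 87, 92, 52]
  72 vs only child 52 at index 7, swap → [44, 48, 65, 52, 59, 87, 92, 72]
extract-min #4 returns 44:
  remove root 44; move last element 72 to root → [72, 48, 65, 52, 59, 87, 92]
  72 vs smaller child 48 at index 1, swap → [48, 72, 65, 52, 59, 87, 92]
  72 vs smaller child 52 at index 3, swap → [48, 52, 65, 72, 59, 87, 92]

[48, 52, 65, 72, 59, 87, 92]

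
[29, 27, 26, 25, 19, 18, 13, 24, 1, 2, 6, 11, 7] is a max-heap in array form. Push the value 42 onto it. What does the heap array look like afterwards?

[42, 27, 29, 25, 19, 18, 26, 24, 1, 2, 6, 11, 7, 13]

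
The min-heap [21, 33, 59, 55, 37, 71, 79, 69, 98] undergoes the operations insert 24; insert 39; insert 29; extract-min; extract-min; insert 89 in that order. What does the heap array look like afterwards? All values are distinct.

insert 24:
  append 24 at index 9 → [21, 33, 59, 55, 37, 71, 79, 69, 98, 24]
  24 < parent 37 at index 4, swap → [21, 33, 59, 55, 24, 71, 79, 69, 98, 37]
  24 < parent 33 at index 1, swap → [21, 24, 59, 55, 33, 71, 79, 69, 98, 37]
insert 39:
  append 39 at index 10 → [21, 24, 59, 55, 33, 71, 79, 69, 98, 37, 39] (no swap needed)
insert 29:
  append 29 at index 11 → [21, 24, 59, 55, 33, 71, 79, 69, 98, 37, 39, 29]
  29 < parent 71 at index 5, swap → [21, 24, 59, 55, 33, 29, 79, 69, 98, 37, 39, 71]
  29 < parent 59 at index 2, swap → [21, 24, 29, 55, 33, 59, 79, 69, 98, 37, 39, 71]
extract-min → returns 21:
  remove root 21; move last element 71 to root → [71, 24, 29, 55, 33, 59, 79, 69, 98, 37, 39]
  71 vs smaller child 24 at index 1, swap → [24, 71, 29, 55, 33, 59, 79, 69, 98, 37, 39]
  71 vs smaller child 33 at index 4, swap → [24, 33, 29, 55, 71, 59, 79, 69, 98, 37, 39]
  71 vs smaller child 37 at index 9, swap → [24, 33, 29, 55, 37, 59, 79, 69, 98, 71, 39]
extract-min → returns 24:
  remove root 24; move last element 39 to root → [39, 33, 29, 55, 37, 59, 79, 69, 98, 71]
  39 vs smaller child 29 at index 2, swap → [29, 33, 39, 55, 37, 59, 79, 69, 98, 71]
insert 89:
  append 89 at index 10 → [29, 33, 39, 55, 37, 59, 79, 69, 98, 71, 89] (no swap needed)

[29, 33, 39, 55, 37, 59, 79, 69, 98, 71, 89]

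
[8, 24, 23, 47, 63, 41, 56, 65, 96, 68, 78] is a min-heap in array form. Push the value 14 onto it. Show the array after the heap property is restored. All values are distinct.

append 14 at index 11 → [8, 24, 23, 47, 63, 41, 56, 65, 96, 68, 78, 14]
14 < parent 41 at index 5, swap → [8, 24, 23, 47, 63, 14, 56, 65, 96, 68, 78, 41]
14 < parent 23 at index 2, swap → [8, 24, 14, 47, 63, 23, 56, 65, 96, 68, 78, 41]

[8, 24, 14, 47, 63, 23, 56, 65, 96, 68, 78, 41]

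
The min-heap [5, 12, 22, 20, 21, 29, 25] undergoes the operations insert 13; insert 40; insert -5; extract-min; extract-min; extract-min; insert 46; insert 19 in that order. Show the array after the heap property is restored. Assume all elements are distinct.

insert 13:
  append 13 at index 7 → [5, 12, 22, 20, 21, 29, 25, 13]
  13 < parent 20 at index 3, swap → [5, 12, 22, 13, 21, 29, 25, 20]
insert 40:
  append 40 at index 8 → [5, 12, 22, 13, 21, 29, 25, 20, 40] (no swap needed)
insert -5:
  append -5 at index 9 → [5, 12, 22, 13, 21, 29, 25, 20, 40, -5]
  -5 < parent 21 at index 4, swap → [5, 12, 22, 13, -5, 29, 25, 20, 40, 21]
  -5 < parent 12 at index 1, swap → [5, -5, 22, 13, 12, 29, 25, 20, 40, 21]
  -5 < parent 5 at index 0, swap → [-5, 5, 22, 13, 12, 29, 25, 20, 40, 21]
extract-min → returns -5:
  remove root -5; move last element 21 to root → [21, 5, 22, 13, 12, 29, 25, 20, 40]
  21 vs smaller child 5 at index 1, swap → [5, 21, 22, 13, 12, 29, 25, 20, 40]
  21 vs smaller child 12 at index 4, swap → [5, 12, 22, 13, 21, 29, 25, 20, 40]
extract-min → returns 5:
  remove root 5; move last element 40 to root → [40, 12, 22, 13, 21, 29, 25, 20]
  40 vs smaller child 12 at index 1, swap → [12, 40, 22, 13, 21, 29, 25, 20]
  40 vs smaller child 13 at index 3, swap → [12, 13, 22, 40, 21, 29, 25, 20]
  40 vs only child 20 at index 7, swap → [12, 13, 22, 20, 21, 29, 25, 40]
extract-min → returns 12:
  remove root 12; move last element 40 to root → [40, 13, 22, 20, 21, 29, 25]
  40 vs smaller child 13 at index 1, swap → [13, 40, 22, 20, 21, 29, 25]
  40 vs smaller child 20 at index 3, swap → [13, 20, 22, 40, 21, 29, 25]
insert 46:
  append 46 at index 7 → [13, 20, 22, 40, 21, 29, 25, 46] (no swap needed)
insert 19:
  append 19 at index 8 → [13, 20, 22, 40, 21, 29, 25, 46, 19]
  19 < parent 40 at index 3, swap → [13, 20, 22, 19, 21, 29, 25, 46, 40]
  19 < parent 20 at index 1, swap → [13, 19, 22, 20, 21, 29, 25, 46, 40]

[13, 19, 22, 20, 21, 29, 25, 46, 40]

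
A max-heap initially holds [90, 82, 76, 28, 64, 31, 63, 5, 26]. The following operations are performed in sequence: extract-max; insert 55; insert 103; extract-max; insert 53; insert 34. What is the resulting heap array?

extract-max → returns 90:
  remove root 90; move last element 26 to root → [26, 82, 76, 28, 64, 31, 63, 5]
  26 vs larger child 82 at index 1, swap → [82, 26, 76, 28, 64, 31, 63, 5]
  26 vs larger child 64 at index 4, swap → [82, 64, 76, 28, 26, 31, 63, 5]
insert 55:
  append 55 at index 8 → [82, 64, 76, 28, 26, 31, 63, 5, 55]
  55 > parent 28 at index 3, swap → [82, 64, 76, 55, 26, 31, 63, 5, 28]
insert 103:
  append 103 at index 9 → [82, 64, 76, 55, 26, 31, 63, 5, 28, 103]
  103 > parent 26 at index 4, swap → [82, 64, 76, 55, 103, 31, 63, 5, 28, 26]
  103 > parent 64 at index 1, swap → [82, 103, 76, 55, 64, 31, 63, 5, 28, 26]
  103 > parent 82 at index 0, swap → [103, 82, 76, 55, 64, 31, 63, 5, 28, 26]
extract-max → returns 103:
  remove root 103; move last element 26 to root → [26, 82, 76, 55, 64, 31, 63, 5, 28]
  26 vs larger child 82 at index 1, swap → [82, 26, 76, 55, 64, 31, 63, 5, 28]
  26 vs larger child 64 at index 4, swap → [82, 64, 76, 55, 26, 31, 63, 5, 28]
insert 53:
  append 53 at index 9 → [82, 64, 76, 55, 26, 31, 63, 5, 28, 53]
  53 > parent 26 at index 4, swap → [82, 64, 76, 55, 53, 31, 63, 5, 28, 26]
insert 34:
  append 34 at index 10 → [82, 64, 76, 55, 53, 31, 63, 5, 28, 26, 34] (no swap needed)

[82, 64, 76, 55, 53, 31, 63, 5, 28, 26, 34]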